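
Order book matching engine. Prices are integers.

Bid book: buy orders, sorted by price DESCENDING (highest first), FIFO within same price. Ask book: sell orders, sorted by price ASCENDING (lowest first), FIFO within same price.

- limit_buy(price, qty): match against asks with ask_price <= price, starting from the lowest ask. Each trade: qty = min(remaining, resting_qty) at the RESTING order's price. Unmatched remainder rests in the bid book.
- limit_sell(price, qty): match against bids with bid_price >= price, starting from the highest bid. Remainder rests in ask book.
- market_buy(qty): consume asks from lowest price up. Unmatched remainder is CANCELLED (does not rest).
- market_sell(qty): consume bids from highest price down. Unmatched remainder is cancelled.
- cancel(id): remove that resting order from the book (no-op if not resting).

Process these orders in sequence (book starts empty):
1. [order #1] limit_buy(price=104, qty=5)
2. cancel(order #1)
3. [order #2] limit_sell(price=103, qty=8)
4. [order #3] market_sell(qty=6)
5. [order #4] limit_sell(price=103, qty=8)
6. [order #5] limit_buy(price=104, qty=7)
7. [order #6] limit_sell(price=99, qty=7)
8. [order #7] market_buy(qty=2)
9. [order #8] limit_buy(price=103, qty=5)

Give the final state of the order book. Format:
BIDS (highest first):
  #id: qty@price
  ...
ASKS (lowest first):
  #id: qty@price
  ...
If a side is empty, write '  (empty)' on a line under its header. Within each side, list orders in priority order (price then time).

Answer: BIDS (highest first):
  (empty)
ASKS (lowest first):
  #2: 1@103
  #4: 8@103

Derivation:
After op 1 [order #1] limit_buy(price=104, qty=5): fills=none; bids=[#1:5@104] asks=[-]
After op 2 cancel(order #1): fills=none; bids=[-] asks=[-]
After op 3 [order #2] limit_sell(price=103, qty=8): fills=none; bids=[-] asks=[#2:8@103]
After op 4 [order #3] market_sell(qty=6): fills=none; bids=[-] asks=[#2:8@103]
After op 5 [order #4] limit_sell(price=103, qty=8): fills=none; bids=[-] asks=[#2:8@103 #4:8@103]
After op 6 [order #5] limit_buy(price=104, qty=7): fills=#5x#2:7@103; bids=[-] asks=[#2:1@103 #4:8@103]
After op 7 [order #6] limit_sell(price=99, qty=7): fills=none; bids=[-] asks=[#6:7@99 #2:1@103 #4:8@103]
After op 8 [order #7] market_buy(qty=2): fills=#7x#6:2@99; bids=[-] asks=[#6:5@99 #2:1@103 #4:8@103]
After op 9 [order #8] limit_buy(price=103, qty=5): fills=#8x#6:5@99; bids=[-] asks=[#2:1@103 #4:8@103]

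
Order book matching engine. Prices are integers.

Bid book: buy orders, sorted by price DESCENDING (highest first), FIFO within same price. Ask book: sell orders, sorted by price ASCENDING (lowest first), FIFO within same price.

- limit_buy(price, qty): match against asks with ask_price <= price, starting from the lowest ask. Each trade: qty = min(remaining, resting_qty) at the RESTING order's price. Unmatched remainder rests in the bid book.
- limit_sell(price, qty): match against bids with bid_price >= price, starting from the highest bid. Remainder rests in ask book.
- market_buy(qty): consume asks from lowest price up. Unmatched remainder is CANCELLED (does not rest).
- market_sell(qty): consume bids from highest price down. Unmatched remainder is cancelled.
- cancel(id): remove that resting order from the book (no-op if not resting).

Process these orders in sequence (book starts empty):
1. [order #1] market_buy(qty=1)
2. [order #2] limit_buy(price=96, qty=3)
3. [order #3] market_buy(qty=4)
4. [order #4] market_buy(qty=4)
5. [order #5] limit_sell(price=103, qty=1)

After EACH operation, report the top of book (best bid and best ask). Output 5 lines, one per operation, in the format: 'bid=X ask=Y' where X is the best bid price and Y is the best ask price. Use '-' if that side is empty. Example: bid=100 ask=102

Answer: bid=- ask=-
bid=96 ask=-
bid=96 ask=-
bid=96 ask=-
bid=96 ask=103

Derivation:
After op 1 [order #1] market_buy(qty=1): fills=none; bids=[-] asks=[-]
After op 2 [order #2] limit_buy(price=96, qty=3): fills=none; bids=[#2:3@96] asks=[-]
After op 3 [order #3] market_buy(qty=4): fills=none; bids=[#2:3@96] asks=[-]
After op 4 [order #4] market_buy(qty=4): fills=none; bids=[#2:3@96] asks=[-]
After op 5 [order #5] limit_sell(price=103, qty=1): fills=none; bids=[#2:3@96] asks=[#5:1@103]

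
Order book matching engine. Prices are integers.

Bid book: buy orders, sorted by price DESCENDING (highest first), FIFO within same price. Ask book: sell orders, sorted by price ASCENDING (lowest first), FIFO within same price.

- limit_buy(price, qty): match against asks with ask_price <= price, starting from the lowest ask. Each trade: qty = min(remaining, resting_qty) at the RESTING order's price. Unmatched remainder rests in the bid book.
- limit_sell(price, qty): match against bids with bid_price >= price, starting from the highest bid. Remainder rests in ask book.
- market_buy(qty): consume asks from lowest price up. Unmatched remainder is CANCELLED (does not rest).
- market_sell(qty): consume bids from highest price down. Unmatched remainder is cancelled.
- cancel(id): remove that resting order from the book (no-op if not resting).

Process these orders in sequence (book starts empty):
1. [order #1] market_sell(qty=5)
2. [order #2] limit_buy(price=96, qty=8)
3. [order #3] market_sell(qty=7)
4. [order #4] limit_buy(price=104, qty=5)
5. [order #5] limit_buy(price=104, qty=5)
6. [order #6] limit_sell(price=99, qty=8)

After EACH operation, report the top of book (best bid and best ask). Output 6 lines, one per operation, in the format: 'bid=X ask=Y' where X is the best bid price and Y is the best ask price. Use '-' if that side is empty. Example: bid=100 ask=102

Answer: bid=- ask=-
bid=96 ask=-
bid=96 ask=-
bid=104 ask=-
bid=104 ask=-
bid=104 ask=-

Derivation:
After op 1 [order #1] market_sell(qty=5): fills=none; bids=[-] asks=[-]
After op 2 [order #2] limit_buy(price=96, qty=8): fills=none; bids=[#2:8@96] asks=[-]
After op 3 [order #3] market_sell(qty=7): fills=#2x#3:7@96; bids=[#2:1@96] asks=[-]
After op 4 [order #4] limit_buy(price=104, qty=5): fills=none; bids=[#4:5@104 #2:1@96] asks=[-]
After op 5 [order #5] limit_buy(price=104, qty=5): fills=none; bids=[#4:5@104 #5:5@104 #2:1@96] asks=[-]
After op 6 [order #6] limit_sell(price=99, qty=8): fills=#4x#6:5@104 #5x#6:3@104; bids=[#5:2@104 #2:1@96] asks=[-]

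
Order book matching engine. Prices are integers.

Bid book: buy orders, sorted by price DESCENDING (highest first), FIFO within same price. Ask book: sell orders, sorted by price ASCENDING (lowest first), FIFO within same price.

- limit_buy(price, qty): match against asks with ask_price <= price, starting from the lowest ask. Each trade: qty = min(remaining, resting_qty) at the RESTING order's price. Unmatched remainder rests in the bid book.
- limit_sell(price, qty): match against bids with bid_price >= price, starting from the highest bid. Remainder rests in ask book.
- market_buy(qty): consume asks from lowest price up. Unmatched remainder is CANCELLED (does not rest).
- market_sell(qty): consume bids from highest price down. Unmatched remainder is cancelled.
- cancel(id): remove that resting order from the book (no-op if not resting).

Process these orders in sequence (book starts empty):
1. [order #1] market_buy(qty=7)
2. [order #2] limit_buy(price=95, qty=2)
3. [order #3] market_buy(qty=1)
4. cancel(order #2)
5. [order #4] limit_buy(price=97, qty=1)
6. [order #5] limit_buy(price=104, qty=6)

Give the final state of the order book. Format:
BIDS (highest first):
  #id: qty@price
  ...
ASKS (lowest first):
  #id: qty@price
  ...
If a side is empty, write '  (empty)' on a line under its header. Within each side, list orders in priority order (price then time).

Answer: BIDS (highest first):
  #5: 6@104
  #4: 1@97
ASKS (lowest first):
  (empty)

Derivation:
After op 1 [order #1] market_buy(qty=7): fills=none; bids=[-] asks=[-]
After op 2 [order #2] limit_buy(price=95, qty=2): fills=none; bids=[#2:2@95] asks=[-]
After op 3 [order #3] market_buy(qty=1): fills=none; bids=[#2:2@95] asks=[-]
After op 4 cancel(order #2): fills=none; bids=[-] asks=[-]
After op 5 [order #4] limit_buy(price=97, qty=1): fills=none; bids=[#4:1@97] asks=[-]
After op 6 [order #5] limit_buy(price=104, qty=6): fills=none; bids=[#5:6@104 #4:1@97] asks=[-]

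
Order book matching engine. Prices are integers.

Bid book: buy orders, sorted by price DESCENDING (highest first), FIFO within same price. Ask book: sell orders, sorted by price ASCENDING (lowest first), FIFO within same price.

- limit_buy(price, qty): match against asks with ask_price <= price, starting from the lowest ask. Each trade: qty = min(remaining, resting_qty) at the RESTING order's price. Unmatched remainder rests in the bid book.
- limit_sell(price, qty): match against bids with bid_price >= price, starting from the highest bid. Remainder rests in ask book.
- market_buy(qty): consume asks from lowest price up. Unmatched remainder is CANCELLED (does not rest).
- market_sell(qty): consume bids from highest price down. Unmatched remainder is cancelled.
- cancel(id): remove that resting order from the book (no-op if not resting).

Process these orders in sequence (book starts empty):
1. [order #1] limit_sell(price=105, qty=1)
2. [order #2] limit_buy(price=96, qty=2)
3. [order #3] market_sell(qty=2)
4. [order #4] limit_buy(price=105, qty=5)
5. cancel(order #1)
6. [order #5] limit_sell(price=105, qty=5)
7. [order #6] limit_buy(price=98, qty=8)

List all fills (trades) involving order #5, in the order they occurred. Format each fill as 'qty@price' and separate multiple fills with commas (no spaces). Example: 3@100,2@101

Answer: 4@105

Derivation:
After op 1 [order #1] limit_sell(price=105, qty=1): fills=none; bids=[-] asks=[#1:1@105]
After op 2 [order #2] limit_buy(price=96, qty=2): fills=none; bids=[#2:2@96] asks=[#1:1@105]
After op 3 [order #3] market_sell(qty=2): fills=#2x#3:2@96; bids=[-] asks=[#1:1@105]
After op 4 [order #4] limit_buy(price=105, qty=5): fills=#4x#1:1@105; bids=[#4:4@105] asks=[-]
After op 5 cancel(order #1): fills=none; bids=[#4:4@105] asks=[-]
After op 6 [order #5] limit_sell(price=105, qty=5): fills=#4x#5:4@105; bids=[-] asks=[#5:1@105]
After op 7 [order #6] limit_buy(price=98, qty=8): fills=none; bids=[#6:8@98] asks=[#5:1@105]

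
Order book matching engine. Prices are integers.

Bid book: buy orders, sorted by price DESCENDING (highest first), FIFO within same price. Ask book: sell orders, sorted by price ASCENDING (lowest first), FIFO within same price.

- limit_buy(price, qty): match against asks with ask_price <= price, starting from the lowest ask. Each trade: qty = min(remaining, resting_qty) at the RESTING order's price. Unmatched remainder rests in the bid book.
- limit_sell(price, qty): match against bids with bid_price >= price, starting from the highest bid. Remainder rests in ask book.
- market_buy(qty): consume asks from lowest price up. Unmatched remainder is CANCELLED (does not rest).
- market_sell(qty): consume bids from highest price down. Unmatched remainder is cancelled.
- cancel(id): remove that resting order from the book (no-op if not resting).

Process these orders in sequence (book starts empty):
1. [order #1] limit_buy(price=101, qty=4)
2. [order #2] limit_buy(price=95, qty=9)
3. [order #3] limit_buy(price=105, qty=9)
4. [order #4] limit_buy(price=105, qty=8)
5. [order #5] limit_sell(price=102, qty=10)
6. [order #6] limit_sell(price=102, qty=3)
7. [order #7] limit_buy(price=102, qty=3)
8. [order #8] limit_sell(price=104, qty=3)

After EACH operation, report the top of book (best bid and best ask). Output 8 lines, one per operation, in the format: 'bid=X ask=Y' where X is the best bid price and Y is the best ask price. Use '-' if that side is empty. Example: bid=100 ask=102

After op 1 [order #1] limit_buy(price=101, qty=4): fills=none; bids=[#1:4@101] asks=[-]
After op 2 [order #2] limit_buy(price=95, qty=9): fills=none; bids=[#1:4@101 #2:9@95] asks=[-]
After op 3 [order #3] limit_buy(price=105, qty=9): fills=none; bids=[#3:9@105 #1:4@101 #2:9@95] asks=[-]
After op 4 [order #4] limit_buy(price=105, qty=8): fills=none; bids=[#3:9@105 #4:8@105 #1:4@101 #2:9@95] asks=[-]
After op 5 [order #5] limit_sell(price=102, qty=10): fills=#3x#5:9@105 #4x#5:1@105; bids=[#4:7@105 #1:4@101 #2:9@95] asks=[-]
After op 6 [order #6] limit_sell(price=102, qty=3): fills=#4x#6:3@105; bids=[#4:4@105 #1:4@101 #2:9@95] asks=[-]
After op 7 [order #7] limit_buy(price=102, qty=3): fills=none; bids=[#4:4@105 #7:3@102 #1:4@101 #2:9@95] asks=[-]
After op 8 [order #8] limit_sell(price=104, qty=3): fills=#4x#8:3@105; bids=[#4:1@105 #7:3@102 #1:4@101 #2:9@95] asks=[-]

Answer: bid=101 ask=-
bid=101 ask=-
bid=105 ask=-
bid=105 ask=-
bid=105 ask=-
bid=105 ask=-
bid=105 ask=-
bid=105 ask=-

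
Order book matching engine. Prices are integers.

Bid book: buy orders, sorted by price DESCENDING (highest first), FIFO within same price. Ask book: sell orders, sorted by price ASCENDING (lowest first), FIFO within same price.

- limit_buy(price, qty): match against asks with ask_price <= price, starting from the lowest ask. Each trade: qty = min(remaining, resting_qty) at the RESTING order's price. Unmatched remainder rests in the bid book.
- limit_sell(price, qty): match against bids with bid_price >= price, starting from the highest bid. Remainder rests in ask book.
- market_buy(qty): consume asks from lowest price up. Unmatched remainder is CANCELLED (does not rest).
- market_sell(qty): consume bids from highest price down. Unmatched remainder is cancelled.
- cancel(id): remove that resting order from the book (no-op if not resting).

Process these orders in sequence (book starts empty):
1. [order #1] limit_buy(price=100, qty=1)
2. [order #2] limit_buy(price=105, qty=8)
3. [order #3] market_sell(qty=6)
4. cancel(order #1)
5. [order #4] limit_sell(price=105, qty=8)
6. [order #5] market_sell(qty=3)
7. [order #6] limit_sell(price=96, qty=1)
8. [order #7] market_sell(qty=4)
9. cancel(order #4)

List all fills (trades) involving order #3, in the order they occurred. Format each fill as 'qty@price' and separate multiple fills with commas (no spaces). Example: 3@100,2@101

After op 1 [order #1] limit_buy(price=100, qty=1): fills=none; bids=[#1:1@100] asks=[-]
After op 2 [order #2] limit_buy(price=105, qty=8): fills=none; bids=[#2:8@105 #1:1@100] asks=[-]
After op 3 [order #3] market_sell(qty=6): fills=#2x#3:6@105; bids=[#2:2@105 #1:1@100] asks=[-]
After op 4 cancel(order #1): fills=none; bids=[#2:2@105] asks=[-]
After op 5 [order #4] limit_sell(price=105, qty=8): fills=#2x#4:2@105; bids=[-] asks=[#4:6@105]
After op 6 [order #5] market_sell(qty=3): fills=none; bids=[-] asks=[#4:6@105]
After op 7 [order #6] limit_sell(price=96, qty=1): fills=none; bids=[-] asks=[#6:1@96 #4:6@105]
After op 8 [order #7] market_sell(qty=4): fills=none; bids=[-] asks=[#6:1@96 #4:6@105]
After op 9 cancel(order #4): fills=none; bids=[-] asks=[#6:1@96]

Answer: 6@105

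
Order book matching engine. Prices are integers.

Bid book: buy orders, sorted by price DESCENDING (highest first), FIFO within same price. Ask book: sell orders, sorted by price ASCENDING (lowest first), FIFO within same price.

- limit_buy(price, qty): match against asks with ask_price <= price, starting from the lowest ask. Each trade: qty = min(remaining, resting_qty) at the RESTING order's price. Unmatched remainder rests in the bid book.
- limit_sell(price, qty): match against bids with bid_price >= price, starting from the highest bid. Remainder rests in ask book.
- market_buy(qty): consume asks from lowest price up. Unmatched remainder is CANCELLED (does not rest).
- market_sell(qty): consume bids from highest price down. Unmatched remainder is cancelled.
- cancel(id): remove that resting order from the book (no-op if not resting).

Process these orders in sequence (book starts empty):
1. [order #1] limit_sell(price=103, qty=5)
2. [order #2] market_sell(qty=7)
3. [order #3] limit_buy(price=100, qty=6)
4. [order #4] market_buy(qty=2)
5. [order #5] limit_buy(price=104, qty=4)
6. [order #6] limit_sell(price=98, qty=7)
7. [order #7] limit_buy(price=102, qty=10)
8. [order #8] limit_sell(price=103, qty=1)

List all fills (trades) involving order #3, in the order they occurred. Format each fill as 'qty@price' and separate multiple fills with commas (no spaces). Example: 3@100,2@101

After op 1 [order #1] limit_sell(price=103, qty=5): fills=none; bids=[-] asks=[#1:5@103]
After op 2 [order #2] market_sell(qty=7): fills=none; bids=[-] asks=[#1:5@103]
After op 3 [order #3] limit_buy(price=100, qty=6): fills=none; bids=[#3:6@100] asks=[#1:5@103]
After op 4 [order #4] market_buy(qty=2): fills=#4x#1:2@103; bids=[#3:6@100] asks=[#1:3@103]
After op 5 [order #5] limit_buy(price=104, qty=4): fills=#5x#1:3@103; bids=[#5:1@104 #3:6@100] asks=[-]
After op 6 [order #6] limit_sell(price=98, qty=7): fills=#5x#6:1@104 #3x#6:6@100; bids=[-] asks=[-]
After op 7 [order #7] limit_buy(price=102, qty=10): fills=none; bids=[#7:10@102] asks=[-]
After op 8 [order #8] limit_sell(price=103, qty=1): fills=none; bids=[#7:10@102] asks=[#8:1@103]

Answer: 6@100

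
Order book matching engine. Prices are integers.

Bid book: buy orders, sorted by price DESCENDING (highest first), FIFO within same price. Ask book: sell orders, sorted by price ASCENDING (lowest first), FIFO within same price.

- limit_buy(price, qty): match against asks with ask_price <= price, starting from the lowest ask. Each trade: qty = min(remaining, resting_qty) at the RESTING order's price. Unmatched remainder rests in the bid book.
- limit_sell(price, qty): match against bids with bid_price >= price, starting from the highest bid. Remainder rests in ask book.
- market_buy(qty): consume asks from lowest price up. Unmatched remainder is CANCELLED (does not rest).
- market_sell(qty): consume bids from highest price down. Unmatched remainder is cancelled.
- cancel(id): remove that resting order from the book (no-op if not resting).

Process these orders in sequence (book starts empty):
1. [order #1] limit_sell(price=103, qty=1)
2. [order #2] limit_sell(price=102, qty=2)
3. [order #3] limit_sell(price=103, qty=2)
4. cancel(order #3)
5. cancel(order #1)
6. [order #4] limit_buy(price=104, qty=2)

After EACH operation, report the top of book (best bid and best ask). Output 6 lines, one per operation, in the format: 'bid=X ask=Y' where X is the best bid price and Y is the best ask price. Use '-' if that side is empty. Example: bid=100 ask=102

Answer: bid=- ask=103
bid=- ask=102
bid=- ask=102
bid=- ask=102
bid=- ask=102
bid=- ask=-

Derivation:
After op 1 [order #1] limit_sell(price=103, qty=1): fills=none; bids=[-] asks=[#1:1@103]
After op 2 [order #2] limit_sell(price=102, qty=2): fills=none; bids=[-] asks=[#2:2@102 #1:1@103]
After op 3 [order #3] limit_sell(price=103, qty=2): fills=none; bids=[-] asks=[#2:2@102 #1:1@103 #3:2@103]
After op 4 cancel(order #3): fills=none; bids=[-] asks=[#2:2@102 #1:1@103]
After op 5 cancel(order #1): fills=none; bids=[-] asks=[#2:2@102]
After op 6 [order #4] limit_buy(price=104, qty=2): fills=#4x#2:2@102; bids=[-] asks=[-]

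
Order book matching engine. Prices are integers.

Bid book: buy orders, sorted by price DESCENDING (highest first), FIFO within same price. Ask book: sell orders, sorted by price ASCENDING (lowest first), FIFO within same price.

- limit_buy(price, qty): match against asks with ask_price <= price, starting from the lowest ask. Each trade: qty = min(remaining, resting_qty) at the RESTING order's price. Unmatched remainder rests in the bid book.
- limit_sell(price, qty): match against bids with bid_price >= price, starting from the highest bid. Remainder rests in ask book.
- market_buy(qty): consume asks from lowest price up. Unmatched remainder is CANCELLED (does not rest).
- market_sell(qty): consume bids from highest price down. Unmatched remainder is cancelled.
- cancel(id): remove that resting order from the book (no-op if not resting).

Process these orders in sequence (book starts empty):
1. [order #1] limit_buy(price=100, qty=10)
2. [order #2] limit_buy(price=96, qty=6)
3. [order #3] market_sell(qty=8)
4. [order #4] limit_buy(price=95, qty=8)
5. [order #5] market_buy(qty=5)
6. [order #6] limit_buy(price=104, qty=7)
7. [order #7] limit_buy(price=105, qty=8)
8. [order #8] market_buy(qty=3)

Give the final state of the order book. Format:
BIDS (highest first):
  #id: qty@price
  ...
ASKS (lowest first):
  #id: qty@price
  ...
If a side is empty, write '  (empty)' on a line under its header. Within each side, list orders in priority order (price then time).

Answer: BIDS (highest first):
  #7: 8@105
  #6: 7@104
  #1: 2@100
  #2: 6@96
  #4: 8@95
ASKS (lowest first):
  (empty)

Derivation:
After op 1 [order #1] limit_buy(price=100, qty=10): fills=none; bids=[#1:10@100] asks=[-]
After op 2 [order #2] limit_buy(price=96, qty=6): fills=none; bids=[#1:10@100 #2:6@96] asks=[-]
After op 3 [order #3] market_sell(qty=8): fills=#1x#3:8@100; bids=[#1:2@100 #2:6@96] asks=[-]
After op 4 [order #4] limit_buy(price=95, qty=8): fills=none; bids=[#1:2@100 #2:6@96 #4:8@95] asks=[-]
After op 5 [order #5] market_buy(qty=5): fills=none; bids=[#1:2@100 #2:6@96 #4:8@95] asks=[-]
After op 6 [order #6] limit_buy(price=104, qty=7): fills=none; bids=[#6:7@104 #1:2@100 #2:6@96 #4:8@95] asks=[-]
After op 7 [order #7] limit_buy(price=105, qty=8): fills=none; bids=[#7:8@105 #6:7@104 #1:2@100 #2:6@96 #4:8@95] asks=[-]
After op 8 [order #8] market_buy(qty=3): fills=none; bids=[#7:8@105 #6:7@104 #1:2@100 #2:6@96 #4:8@95] asks=[-]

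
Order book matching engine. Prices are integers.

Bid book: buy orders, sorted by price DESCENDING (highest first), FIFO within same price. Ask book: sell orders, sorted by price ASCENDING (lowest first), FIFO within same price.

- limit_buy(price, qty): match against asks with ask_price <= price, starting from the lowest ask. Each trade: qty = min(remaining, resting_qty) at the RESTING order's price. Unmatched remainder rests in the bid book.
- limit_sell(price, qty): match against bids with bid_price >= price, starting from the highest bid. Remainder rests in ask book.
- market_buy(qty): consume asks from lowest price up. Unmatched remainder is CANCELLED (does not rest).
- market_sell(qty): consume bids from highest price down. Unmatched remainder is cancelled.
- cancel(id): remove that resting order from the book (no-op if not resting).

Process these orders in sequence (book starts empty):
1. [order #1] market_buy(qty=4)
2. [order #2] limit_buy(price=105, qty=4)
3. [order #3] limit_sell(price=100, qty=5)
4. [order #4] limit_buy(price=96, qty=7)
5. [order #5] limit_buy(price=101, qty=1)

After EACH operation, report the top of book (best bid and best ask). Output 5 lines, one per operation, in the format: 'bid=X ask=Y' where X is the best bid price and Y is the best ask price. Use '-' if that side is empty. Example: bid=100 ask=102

After op 1 [order #1] market_buy(qty=4): fills=none; bids=[-] asks=[-]
After op 2 [order #2] limit_buy(price=105, qty=4): fills=none; bids=[#2:4@105] asks=[-]
After op 3 [order #3] limit_sell(price=100, qty=5): fills=#2x#3:4@105; bids=[-] asks=[#3:1@100]
After op 4 [order #4] limit_buy(price=96, qty=7): fills=none; bids=[#4:7@96] asks=[#3:1@100]
After op 5 [order #5] limit_buy(price=101, qty=1): fills=#5x#3:1@100; bids=[#4:7@96] asks=[-]

Answer: bid=- ask=-
bid=105 ask=-
bid=- ask=100
bid=96 ask=100
bid=96 ask=-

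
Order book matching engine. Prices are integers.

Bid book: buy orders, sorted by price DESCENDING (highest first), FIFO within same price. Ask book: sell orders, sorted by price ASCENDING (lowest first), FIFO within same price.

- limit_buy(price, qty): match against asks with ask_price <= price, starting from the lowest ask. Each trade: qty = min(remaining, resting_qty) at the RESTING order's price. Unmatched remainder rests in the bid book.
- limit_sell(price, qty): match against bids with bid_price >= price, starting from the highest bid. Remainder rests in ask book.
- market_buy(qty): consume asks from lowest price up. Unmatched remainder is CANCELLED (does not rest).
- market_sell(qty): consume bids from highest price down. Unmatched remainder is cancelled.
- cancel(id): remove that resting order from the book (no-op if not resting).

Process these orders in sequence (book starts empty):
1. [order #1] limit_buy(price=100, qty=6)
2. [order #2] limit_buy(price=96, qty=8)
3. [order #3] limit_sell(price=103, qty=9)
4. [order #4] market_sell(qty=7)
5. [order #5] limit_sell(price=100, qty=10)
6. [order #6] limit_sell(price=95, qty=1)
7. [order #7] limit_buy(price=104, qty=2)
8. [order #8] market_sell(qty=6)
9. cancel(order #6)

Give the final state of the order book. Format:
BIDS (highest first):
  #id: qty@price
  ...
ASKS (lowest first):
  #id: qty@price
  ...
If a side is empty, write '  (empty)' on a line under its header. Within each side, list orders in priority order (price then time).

After op 1 [order #1] limit_buy(price=100, qty=6): fills=none; bids=[#1:6@100] asks=[-]
After op 2 [order #2] limit_buy(price=96, qty=8): fills=none; bids=[#1:6@100 #2:8@96] asks=[-]
After op 3 [order #3] limit_sell(price=103, qty=9): fills=none; bids=[#1:6@100 #2:8@96] asks=[#3:9@103]
After op 4 [order #4] market_sell(qty=7): fills=#1x#4:6@100 #2x#4:1@96; bids=[#2:7@96] asks=[#3:9@103]
After op 5 [order #5] limit_sell(price=100, qty=10): fills=none; bids=[#2:7@96] asks=[#5:10@100 #3:9@103]
After op 6 [order #6] limit_sell(price=95, qty=1): fills=#2x#6:1@96; bids=[#2:6@96] asks=[#5:10@100 #3:9@103]
After op 7 [order #7] limit_buy(price=104, qty=2): fills=#7x#5:2@100; bids=[#2:6@96] asks=[#5:8@100 #3:9@103]
After op 8 [order #8] market_sell(qty=6): fills=#2x#8:6@96; bids=[-] asks=[#5:8@100 #3:9@103]
After op 9 cancel(order #6): fills=none; bids=[-] asks=[#5:8@100 #3:9@103]

Answer: BIDS (highest first):
  (empty)
ASKS (lowest first):
  #5: 8@100
  #3: 9@103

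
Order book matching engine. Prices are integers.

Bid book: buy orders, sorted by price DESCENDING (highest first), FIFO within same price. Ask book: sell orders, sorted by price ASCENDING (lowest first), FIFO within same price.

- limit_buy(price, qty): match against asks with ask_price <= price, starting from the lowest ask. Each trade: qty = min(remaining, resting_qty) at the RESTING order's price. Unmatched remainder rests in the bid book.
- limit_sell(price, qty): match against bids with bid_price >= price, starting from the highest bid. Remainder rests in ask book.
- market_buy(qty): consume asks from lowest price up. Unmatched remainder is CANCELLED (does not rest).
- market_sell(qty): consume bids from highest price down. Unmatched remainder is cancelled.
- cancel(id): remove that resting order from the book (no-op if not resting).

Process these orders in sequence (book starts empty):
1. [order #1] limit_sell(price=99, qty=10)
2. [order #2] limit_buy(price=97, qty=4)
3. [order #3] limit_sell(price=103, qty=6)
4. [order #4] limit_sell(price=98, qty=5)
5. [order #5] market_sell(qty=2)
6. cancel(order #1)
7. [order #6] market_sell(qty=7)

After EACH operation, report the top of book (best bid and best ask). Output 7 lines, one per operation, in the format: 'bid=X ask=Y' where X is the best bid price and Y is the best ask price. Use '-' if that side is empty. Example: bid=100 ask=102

After op 1 [order #1] limit_sell(price=99, qty=10): fills=none; bids=[-] asks=[#1:10@99]
After op 2 [order #2] limit_buy(price=97, qty=4): fills=none; bids=[#2:4@97] asks=[#1:10@99]
After op 3 [order #3] limit_sell(price=103, qty=6): fills=none; bids=[#2:4@97] asks=[#1:10@99 #3:6@103]
After op 4 [order #4] limit_sell(price=98, qty=5): fills=none; bids=[#2:4@97] asks=[#4:5@98 #1:10@99 #3:6@103]
After op 5 [order #5] market_sell(qty=2): fills=#2x#5:2@97; bids=[#2:2@97] asks=[#4:5@98 #1:10@99 #3:6@103]
After op 6 cancel(order #1): fills=none; bids=[#2:2@97] asks=[#4:5@98 #3:6@103]
After op 7 [order #6] market_sell(qty=7): fills=#2x#6:2@97; bids=[-] asks=[#4:5@98 #3:6@103]

Answer: bid=- ask=99
bid=97 ask=99
bid=97 ask=99
bid=97 ask=98
bid=97 ask=98
bid=97 ask=98
bid=- ask=98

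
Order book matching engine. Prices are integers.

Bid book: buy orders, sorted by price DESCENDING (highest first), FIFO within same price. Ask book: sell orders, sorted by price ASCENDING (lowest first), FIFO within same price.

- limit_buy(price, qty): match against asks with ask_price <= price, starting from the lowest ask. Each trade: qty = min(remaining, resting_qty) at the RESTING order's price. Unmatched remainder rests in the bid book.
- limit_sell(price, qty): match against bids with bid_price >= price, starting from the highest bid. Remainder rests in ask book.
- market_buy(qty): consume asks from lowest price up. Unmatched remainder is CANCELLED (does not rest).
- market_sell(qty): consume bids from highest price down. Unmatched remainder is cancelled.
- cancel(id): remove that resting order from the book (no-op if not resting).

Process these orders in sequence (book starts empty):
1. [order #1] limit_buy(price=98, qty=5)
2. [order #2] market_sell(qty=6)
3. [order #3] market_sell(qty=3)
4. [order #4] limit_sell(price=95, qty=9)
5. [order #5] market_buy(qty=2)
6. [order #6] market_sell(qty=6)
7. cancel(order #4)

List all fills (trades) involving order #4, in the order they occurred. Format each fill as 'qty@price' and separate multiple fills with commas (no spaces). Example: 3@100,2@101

Answer: 2@95

Derivation:
After op 1 [order #1] limit_buy(price=98, qty=5): fills=none; bids=[#1:5@98] asks=[-]
After op 2 [order #2] market_sell(qty=6): fills=#1x#2:5@98; bids=[-] asks=[-]
After op 3 [order #3] market_sell(qty=3): fills=none; bids=[-] asks=[-]
After op 4 [order #4] limit_sell(price=95, qty=9): fills=none; bids=[-] asks=[#4:9@95]
After op 5 [order #5] market_buy(qty=2): fills=#5x#4:2@95; bids=[-] asks=[#4:7@95]
After op 6 [order #6] market_sell(qty=6): fills=none; bids=[-] asks=[#4:7@95]
After op 7 cancel(order #4): fills=none; bids=[-] asks=[-]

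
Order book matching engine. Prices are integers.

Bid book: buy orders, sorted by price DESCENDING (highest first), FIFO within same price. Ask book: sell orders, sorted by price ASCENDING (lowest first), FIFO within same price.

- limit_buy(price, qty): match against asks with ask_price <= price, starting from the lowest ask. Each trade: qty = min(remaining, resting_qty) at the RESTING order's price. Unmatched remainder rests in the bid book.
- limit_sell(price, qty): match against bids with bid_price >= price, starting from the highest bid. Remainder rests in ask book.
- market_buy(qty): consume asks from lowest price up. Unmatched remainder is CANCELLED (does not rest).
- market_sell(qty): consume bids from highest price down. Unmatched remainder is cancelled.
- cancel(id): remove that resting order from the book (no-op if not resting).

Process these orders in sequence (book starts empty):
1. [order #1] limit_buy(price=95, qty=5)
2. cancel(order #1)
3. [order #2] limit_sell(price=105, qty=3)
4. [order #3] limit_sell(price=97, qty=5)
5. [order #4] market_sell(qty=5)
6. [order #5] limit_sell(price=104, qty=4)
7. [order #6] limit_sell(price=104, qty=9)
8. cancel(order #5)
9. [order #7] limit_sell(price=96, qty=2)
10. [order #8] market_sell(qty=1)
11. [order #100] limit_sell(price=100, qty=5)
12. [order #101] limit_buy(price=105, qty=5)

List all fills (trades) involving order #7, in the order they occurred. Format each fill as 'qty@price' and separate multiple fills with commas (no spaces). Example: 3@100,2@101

Answer: 2@96

Derivation:
After op 1 [order #1] limit_buy(price=95, qty=5): fills=none; bids=[#1:5@95] asks=[-]
After op 2 cancel(order #1): fills=none; bids=[-] asks=[-]
After op 3 [order #2] limit_sell(price=105, qty=3): fills=none; bids=[-] asks=[#2:3@105]
After op 4 [order #3] limit_sell(price=97, qty=5): fills=none; bids=[-] asks=[#3:5@97 #2:3@105]
After op 5 [order #4] market_sell(qty=5): fills=none; bids=[-] asks=[#3:5@97 #2:3@105]
After op 6 [order #5] limit_sell(price=104, qty=4): fills=none; bids=[-] asks=[#3:5@97 #5:4@104 #2:3@105]
After op 7 [order #6] limit_sell(price=104, qty=9): fills=none; bids=[-] asks=[#3:5@97 #5:4@104 #6:9@104 #2:3@105]
After op 8 cancel(order #5): fills=none; bids=[-] asks=[#3:5@97 #6:9@104 #2:3@105]
After op 9 [order #7] limit_sell(price=96, qty=2): fills=none; bids=[-] asks=[#7:2@96 #3:5@97 #6:9@104 #2:3@105]
After op 10 [order #8] market_sell(qty=1): fills=none; bids=[-] asks=[#7:2@96 #3:5@97 #6:9@104 #2:3@105]
After op 11 [order #100] limit_sell(price=100, qty=5): fills=none; bids=[-] asks=[#7:2@96 #3:5@97 #100:5@100 #6:9@104 #2:3@105]
After op 12 [order #101] limit_buy(price=105, qty=5): fills=#101x#7:2@96 #101x#3:3@97; bids=[-] asks=[#3:2@97 #100:5@100 #6:9@104 #2:3@105]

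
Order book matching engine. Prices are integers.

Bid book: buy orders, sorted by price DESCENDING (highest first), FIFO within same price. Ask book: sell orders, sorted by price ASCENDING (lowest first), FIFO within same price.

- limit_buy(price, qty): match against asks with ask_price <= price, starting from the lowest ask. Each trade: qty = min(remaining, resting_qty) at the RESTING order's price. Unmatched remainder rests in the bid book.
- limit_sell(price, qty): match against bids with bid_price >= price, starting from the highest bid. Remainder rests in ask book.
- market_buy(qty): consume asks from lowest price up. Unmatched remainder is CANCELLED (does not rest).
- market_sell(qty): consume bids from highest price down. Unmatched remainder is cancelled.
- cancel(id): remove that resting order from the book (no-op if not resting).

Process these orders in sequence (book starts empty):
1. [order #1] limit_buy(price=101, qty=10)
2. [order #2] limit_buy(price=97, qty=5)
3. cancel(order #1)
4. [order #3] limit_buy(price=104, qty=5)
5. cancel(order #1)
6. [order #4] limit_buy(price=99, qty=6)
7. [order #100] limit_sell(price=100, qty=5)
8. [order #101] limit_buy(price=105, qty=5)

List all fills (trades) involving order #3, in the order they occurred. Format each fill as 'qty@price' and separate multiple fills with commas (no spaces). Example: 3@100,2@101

After op 1 [order #1] limit_buy(price=101, qty=10): fills=none; bids=[#1:10@101] asks=[-]
After op 2 [order #2] limit_buy(price=97, qty=5): fills=none; bids=[#1:10@101 #2:5@97] asks=[-]
After op 3 cancel(order #1): fills=none; bids=[#2:5@97] asks=[-]
After op 4 [order #3] limit_buy(price=104, qty=5): fills=none; bids=[#3:5@104 #2:5@97] asks=[-]
After op 5 cancel(order #1): fills=none; bids=[#3:5@104 #2:5@97] asks=[-]
After op 6 [order #4] limit_buy(price=99, qty=6): fills=none; bids=[#3:5@104 #4:6@99 #2:5@97] asks=[-]
After op 7 [order #100] limit_sell(price=100, qty=5): fills=#3x#100:5@104; bids=[#4:6@99 #2:5@97] asks=[-]
After op 8 [order #101] limit_buy(price=105, qty=5): fills=none; bids=[#101:5@105 #4:6@99 #2:5@97] asks=[-]

Answer: 5@104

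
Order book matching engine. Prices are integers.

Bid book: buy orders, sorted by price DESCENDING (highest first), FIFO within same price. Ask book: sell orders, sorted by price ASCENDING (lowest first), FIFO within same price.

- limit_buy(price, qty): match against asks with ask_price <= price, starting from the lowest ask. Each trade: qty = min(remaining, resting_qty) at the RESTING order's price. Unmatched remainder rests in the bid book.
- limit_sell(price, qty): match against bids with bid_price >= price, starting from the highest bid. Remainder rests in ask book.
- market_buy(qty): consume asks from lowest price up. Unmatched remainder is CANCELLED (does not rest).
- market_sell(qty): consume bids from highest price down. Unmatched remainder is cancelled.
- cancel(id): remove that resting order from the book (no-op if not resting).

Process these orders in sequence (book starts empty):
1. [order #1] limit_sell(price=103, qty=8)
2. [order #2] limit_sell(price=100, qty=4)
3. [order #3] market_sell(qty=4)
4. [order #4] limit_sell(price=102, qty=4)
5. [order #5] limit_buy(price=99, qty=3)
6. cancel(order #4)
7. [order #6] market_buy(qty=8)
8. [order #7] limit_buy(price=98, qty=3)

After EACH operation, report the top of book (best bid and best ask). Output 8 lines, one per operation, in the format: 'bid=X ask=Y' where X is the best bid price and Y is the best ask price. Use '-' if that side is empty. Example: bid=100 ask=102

After op 1 [order #1] limit_sell(price=103, qty=8): fills=none; bids=[-] asks=[#1:8@103]
After op 2 [order #2] limit_sell(price=100, qty=4): fills=none; bids=[-] asks=[#2:4@100 #1:8@103]
After op 3 [order #3] market_sell(qty=4): fills=none; bids=[-] asks=[#2:4@100 #1:8@103]
After op 4 [order #4] limit_sell(price=102, qty=4): fills=none; bids=[-] asks=[#2:4@100 #4:4@102 #1:8@103]
After op 5 [order #5] limit_buy(price=99, qty=3): fills=none; bids=[#5:3@99] asks=[#2:4@100 #4:4@102 #1:8@103]
After op 6 cancel(order #4): fills=none; bids=[#5:3@99] asks=[#2:4@100 #1:8@103]
After op 7 [order #6] market_buy(qty=8): fills=#6x#2:4@100 #6x#1:4@103; bids=[#5:3@99] asks=[#1:4@103]
After op 8 [order #7] limit_buy(price=98, qty=3): fills=none; bids=[#5:3@99 #7:3@98] asks=[#1:4@103]

Answer: bid=- ask=103
bid=- ask=100
bid=- ask=100
bid=- ask=100
bid=99 ask=100
bid=99 ask=100
bid=99 ask=103
bid=99 ask=103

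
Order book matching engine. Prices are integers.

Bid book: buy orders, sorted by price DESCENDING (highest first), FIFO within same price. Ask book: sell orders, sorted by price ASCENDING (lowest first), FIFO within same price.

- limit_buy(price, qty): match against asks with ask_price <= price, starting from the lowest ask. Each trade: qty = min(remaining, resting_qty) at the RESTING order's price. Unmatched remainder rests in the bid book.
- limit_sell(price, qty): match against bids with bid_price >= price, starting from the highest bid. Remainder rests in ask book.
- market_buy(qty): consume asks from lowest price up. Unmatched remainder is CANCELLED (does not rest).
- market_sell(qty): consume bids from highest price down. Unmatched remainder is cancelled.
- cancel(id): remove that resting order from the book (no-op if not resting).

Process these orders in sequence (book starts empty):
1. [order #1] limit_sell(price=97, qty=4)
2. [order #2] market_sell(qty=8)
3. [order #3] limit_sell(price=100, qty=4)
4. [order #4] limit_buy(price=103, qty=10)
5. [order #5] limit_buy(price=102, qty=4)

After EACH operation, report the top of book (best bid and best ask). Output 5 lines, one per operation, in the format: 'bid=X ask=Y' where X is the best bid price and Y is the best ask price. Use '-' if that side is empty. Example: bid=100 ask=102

After op 1 [order #1] limit_sell(price=97, qty=4): fills=none; bids=[-] asks=[#1:4@97]
After op 2 [order #2] market_sell(qty=8): fills=none; bids=[-] asks=[#1:4@97]
After op 3 [order #3] limit_sell(price=100, qty=4): fills=none; bids=[-] asks=[#1:4@97 #3:4@100]
After op 4 [order #4] limit_buy(price=103, qty=10): fills=#4x#1:4@97 #4x#3:4@100; bids=[#4:2@103] asks=[-]
After op 5 [order #5] limit_buy(price=102, qty=4): fills=none; bids=[#4:2@103 #5:4@102] asks=[-]

Answer: bid=- ask=97
bid=- ask=97
bid=- ask=97
bid=103 ask=-
bid=103 ask=-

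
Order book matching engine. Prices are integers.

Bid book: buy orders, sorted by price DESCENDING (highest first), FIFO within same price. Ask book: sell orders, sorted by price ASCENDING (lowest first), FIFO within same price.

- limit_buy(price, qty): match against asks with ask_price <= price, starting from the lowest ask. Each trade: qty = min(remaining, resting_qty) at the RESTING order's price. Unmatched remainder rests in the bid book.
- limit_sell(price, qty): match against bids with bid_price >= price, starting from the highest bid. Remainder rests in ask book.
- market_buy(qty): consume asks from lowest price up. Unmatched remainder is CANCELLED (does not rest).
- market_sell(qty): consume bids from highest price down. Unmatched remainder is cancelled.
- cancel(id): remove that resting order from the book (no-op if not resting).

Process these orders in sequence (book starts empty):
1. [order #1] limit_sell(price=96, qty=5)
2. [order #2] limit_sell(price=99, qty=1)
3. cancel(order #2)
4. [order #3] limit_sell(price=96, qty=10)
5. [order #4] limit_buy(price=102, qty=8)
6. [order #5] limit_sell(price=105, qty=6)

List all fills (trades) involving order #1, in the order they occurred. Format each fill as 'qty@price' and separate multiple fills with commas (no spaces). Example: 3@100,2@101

After op 1 [order #1] limit_sell(price=96, qty=5): fills=none; bids=[-] asks=[#1:5@96]
After op 2 [order #2] limit_sell(price=99, qty=1): fills=none; bids=[-] asks=[#1:5@96 #2:1@99]
After op 3 cancel(order #2): fills=none; bids=[-] asks=[#1:5@96]
After op 4 [order #3] limit_sell(price=96, qty=10): fills=none; bids=[-] asks=[#1:5@96 #3:10@96]
After op 5 [order #4] limit_buy(price=102, qty=8): fills=#4x#1:5@96 #4x#3:3@96; bids=[-] asks=[#3:7@96]
After op 6 [order #5] limit_sell(price=105, qty=6): fills=none; bids=[-] asks=[#3:7@96 #5:6@105]

Answer: 5@96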